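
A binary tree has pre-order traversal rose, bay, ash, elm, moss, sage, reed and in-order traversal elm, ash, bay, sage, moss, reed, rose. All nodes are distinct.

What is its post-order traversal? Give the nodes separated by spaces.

elm ash sage reed moss bay rose

The first element of pre-order is the root; it splits in-order into left and right subtrees.
Root rose: left subtree has 6 nodes {elm, ash, bay, sage, moss, reed}, right has 0 { }.
  Root bay: left subtree has 2 nodes {elm, ash}, right has 3 {sage, moss, reed}.
    Root ash: left subtree has 1 node {elm}, right has 0 { }.
    Root moss: left subtree has 1 node {sage}, right has 1 {reed}.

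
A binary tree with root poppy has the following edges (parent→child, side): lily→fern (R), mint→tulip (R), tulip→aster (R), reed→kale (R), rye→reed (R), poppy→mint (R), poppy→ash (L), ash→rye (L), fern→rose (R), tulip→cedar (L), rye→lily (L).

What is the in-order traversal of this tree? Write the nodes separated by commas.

In-order visits the left subtree, then the node, then the right subtree.
At poppy: go left to ash.
  At ash: go left to rye.
    At rye: go left to lily.
      At lily: no left child.
      Visit lily.
      At lily: go right to fern.
        At fern: no left child.
        Visit fern.
        At fern: go right to rose.
          rose is a leaf — visit rose.
    Visit rye.
    At rye: go right to reed.
      At reed: no left child.
      Visit reed.
      At reed: go right to kale.
        kale is a leaf — visit kale.
  Visit ash.
  At ash: no right child.
Visit poppy.
At poppy: go right to mint.
  At mint: no left child.
  Visit mint.
  At mint: go right to tulip.
    At tulip: go left to cedar.
      cedar is a leaf — visit cedar.
    Visit tulip.
    At tulip: go right to aster.
      aster is a leaf — visit aster.

lily, fern, rose, rye, reed, kale, ash, poppy, mint, cedar, tulip, aster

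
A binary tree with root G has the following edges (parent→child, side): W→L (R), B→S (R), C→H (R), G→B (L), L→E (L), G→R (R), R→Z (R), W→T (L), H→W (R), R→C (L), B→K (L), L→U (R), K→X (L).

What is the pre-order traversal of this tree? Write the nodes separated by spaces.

G B K X S R C H W T L E U Z

Pre-order visits the node, then its left subtree, then its right subtree.
Visit G.
At G: go left to B.
  Visit B.
  At B: go left to K.
    Visit K.
    At K: go left to X.
      X is a leaf — visit X.
    At K: no right child.
  At B: go right to S.
    S is a leaf — visit S.
At G: go right to R.
  Visit R.
  At R: go left to C.
    Visit C.
    At C: no left child.
    At C: go right to H.
      Visit H.
      At H: no left child.
      At H: go right to W.
        Visit W.
        At W: go left to T.
          T is a leaf — visit T.
        At W: go right to L.
          Visit L.
          At L: go left to E.
            E is a leaf — visit E.
          At L: go right to U.
            U is a leaf — visit U.
  At R: go right to Z.
    Z is a leaf — visit Z.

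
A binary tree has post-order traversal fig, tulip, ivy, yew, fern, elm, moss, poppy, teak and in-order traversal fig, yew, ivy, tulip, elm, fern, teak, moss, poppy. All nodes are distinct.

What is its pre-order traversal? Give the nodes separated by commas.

teak, elm, yew, fig, ivy, tulip, fern, poppy, moss

The last element of post-order is the root; it splits in-order into left and right subtrees.
Root teak: left subtree has 6 nodes {fig, yew, ivy, tulip, elm, fern}, right has 2 {moss, poppy}.
  Root elm: left subtree has 4 nodes {fig, yew, ivy, tulip}, right has 1 {fern}.
    Root yew: left subtree has 1 node {fig}, right has 2 {ivy, tulip}.
      Root ivy: left subtree has 0 nodes { }, right has 1 {tulip}.
  Root poppy: left subtree has 1 node {moss}, right has 0 { }.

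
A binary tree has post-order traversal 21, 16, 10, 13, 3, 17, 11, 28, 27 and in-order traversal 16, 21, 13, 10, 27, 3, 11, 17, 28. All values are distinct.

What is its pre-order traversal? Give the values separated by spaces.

27 13 16 21 10 28 11 3 17

The last element of post-order is the root; it splits in-order into left and right subtrees.
Root 27: left subtree has 4 nodes {16, 21, 13, 10}, right has 4 {3, 11, 17, 28}.
  Root 13: left subtree has 2 nodes {16, 21}, right has 1 {10}.
    Root 16: left subtree has 0 nodes { }, right has 1 {21}.
  Root 28: left subtree has 3 nodes {3, 11, 17}, right has 0 { }.
    Root 11: left subtree has 1 node {3}, right has 1 {17}.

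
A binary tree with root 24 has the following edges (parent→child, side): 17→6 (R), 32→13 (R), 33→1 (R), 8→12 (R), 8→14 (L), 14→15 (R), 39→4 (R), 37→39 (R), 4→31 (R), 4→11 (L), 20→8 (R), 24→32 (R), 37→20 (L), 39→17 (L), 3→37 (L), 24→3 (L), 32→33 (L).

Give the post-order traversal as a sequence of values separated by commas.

15, 14, 12, 8, 20, 6, 17, 11, 31, 4, 39, 37, 3, 1, 33, 13, 32, 24

Post-order visits the left subtree, then the right subtree, then the node.
At 24: go left to 3.
  At 3: go left to 37.
    At 37: go left to 20.
      At 20: no left child.
      At 20: go right to 8.
        At 8: go left to 14.
          At 14: no left child.
          At 14: go right to 15.
            15 is a leaf — visit 15.
          Visit 14.
        At 8: go right to 12.
          12 is a leaf — visit 12.
        Visit 8.
      Visit 20.
    At 37: go right to 39.
      At 39: go left to 17.
        At 17: no left child.
        At 17: go right to 6.
          6 is a leaf — visit 6.
        Visit 17.
      At 39: go right to 4.
        At 4: go left to 11.
          11 is a leaf — visit 11.
        At 4: go right to 31.
          31 is a leaf — visit 31.
        Visit 4.
      Visit 39.
    Visit 37.
  At 3: no right child.
  Visit 3.
At 24: go right to 32.
  At 32: go left to 33.
    At 33: no left child.
    At 33: go right to 1.
      1 is a leaf — visit 1.
    Visit 33.
  At 32: go right to 13.
    13 is a leaf — visit 13.
  Visit 32.
Visit 24.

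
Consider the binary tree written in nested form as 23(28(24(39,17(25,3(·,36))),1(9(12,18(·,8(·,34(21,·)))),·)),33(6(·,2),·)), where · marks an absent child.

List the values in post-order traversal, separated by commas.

Post-order visits the left subtree, then the right subtree, then the node.
At 23: go left to 28.
  At 28: go left to 24.
    At 24: go left to 39.
      39 is a leaf — visit 39.
    At 24: go right to 17.
      At 17: go left to 25.
        25 is a leaf — visit 25.
      At 17: go right to 3.
        At 3: no left child.
        At 3: go right to 36.
          36 is a leaf — visit 36.
        Visit 3.
      Visit 17.
    Visit 24.
  At 28: go right to 1.
    At 1: go left to 9.
      At 9: go left to 12.
        12 is a leaf — visit 12.
      At 9: go right to 18.
        At 18: no left child.
        At 18: go right to 8.
          At 8: no left child.
          At 8: go right to 34.
            At 34: go left to 21.
              21 is a leaf — visit 21.
            At 34: no right child.
            Visit 34.
          Visit 8.
        Visit 18.
      Visit 9.
    At 1: no right child.
    Visit 1.
  Visit 28.
At 23: go right to 33.
  At 33: go left to 6.
    At 6: no left child.
    At 6: go right to 2.
      2 is a leaf — visit 2.
    Visit 6.
  At 33: no right child.
  Visit 33.
Visit 23.

39, 25, 36, 3, 17, 24, 12, 21, 34, 8, 18, 9, 1, 28, 2, 6, 33, 23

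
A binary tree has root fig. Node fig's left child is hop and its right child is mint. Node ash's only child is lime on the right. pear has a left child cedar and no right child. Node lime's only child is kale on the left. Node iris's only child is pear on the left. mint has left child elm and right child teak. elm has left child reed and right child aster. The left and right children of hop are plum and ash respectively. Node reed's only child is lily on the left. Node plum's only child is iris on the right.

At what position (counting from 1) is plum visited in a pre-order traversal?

3

Pre-order visits the node, then its left subtree, then its right subtree.
Visit fig.
At fig: go left to hop.
  Visit hop.
  At hop: go left to plum.
    Visit plum.
    At plum: no left child.
    At plum: go right to iris.
      Visit iris.
      At iris: go left to pear.
        Visit pear.
        At pear: go left to cedar.
          cedar is a leaf — visit cedar.
        At pear: no right child.
      At iris: no right child.
  At hop: go right to ash.
    Visit ash.
    At ash: no left child.
    At ash: go right to lime.
      Visit lime.
      At lime: go left to kale.
        kale is a leaf — visit kale.
      At lime: no right child.
At fig: go right to mint.
  Visit mint.
  At mint: go left to elm.
    Visit elm.
    At elm: go left to reed.
      Visit reed.
      At reed: go left to lily.
        lily is a leaf — visit lily.
      At reed: no right child.
    At elm: go right to aster.
      aster is a leaf — visit aster.
  At mint: go right to teak.
    teak is a leaf — visit teak.
Full pre-order sequence: fig, hop, plum, iris, pear, cedar, ash, lime, kale, mint, elm, reed, lily, aster, teak.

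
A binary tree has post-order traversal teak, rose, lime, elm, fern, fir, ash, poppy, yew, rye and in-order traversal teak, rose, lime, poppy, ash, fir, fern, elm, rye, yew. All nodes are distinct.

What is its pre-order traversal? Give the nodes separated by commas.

The last element of post-order is the root; it splits in-order into left and right subtrees.
Root rye: left subtree has 8 nodes {teak, rose, lime, poppy, ash, fir, fern, elm}, right has 1 {yew}.
  Root poppy: left subtree has 3 nodes {teak, rose, lime}, right has 4 {ash, fir, fern, elm}.
    Root lime: left subtree has 2 nodes {teak, rose}, right has 0 { }.
      Root rose: left subtree has 1 node {teak}, right has 0 { }.
    Root ash: left subtree has 0 nodes { }, right has 3 {fir, fern, elm}.
      Root fir: left subtree has 0 nodes { }, right has 2 {fern, elm}.
        Root fern: left subtree has 0 nodes { }, right has 1 {elm}.

rye, poppy, lime, rose, teak, ash, fir, fern, elm, yew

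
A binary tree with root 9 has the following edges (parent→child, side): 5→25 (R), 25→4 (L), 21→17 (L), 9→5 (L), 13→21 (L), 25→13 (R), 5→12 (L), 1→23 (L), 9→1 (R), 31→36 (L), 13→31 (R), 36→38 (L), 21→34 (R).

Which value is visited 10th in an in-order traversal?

36

In-order visits the left subtree, then the node, then the right subtree.
At 9: go left to 5.
  At 5: go left to 12.
    12 is a leaf — visit 12.
  Visit 5.
  At 5: go right to 25.
    At 25: go left to 4.
      4 is a leaf — visit 4.
    Visit 25.
    At 25: go right to 13.
      At 13: go left to 21.
        At 21: go left to 17.
          17 is a leaf — visit 17.
        Visit 21.
        At 21: go right to 34.
          34 is a leaf — visit 34.
      Visit 13.
      At 13: go right to 31.
        At 31: go left to 36.
          At 36: go left to 38.
            38 is a leaf — visit 38.
          Visit 36.
          At 36: no right child.
        Visit 31.
        At 31: no right child.
Visit 9.
At 9: go right to 1.
  At 1: go left to 23.
    23 is a leaf — visit 23.
  Visit 1.
  At 1: no right child.
Full in-order sequence: 12, 5, 4, 25, 17, 21, 34, 13, 38, 36, 31, 9, 23, 1.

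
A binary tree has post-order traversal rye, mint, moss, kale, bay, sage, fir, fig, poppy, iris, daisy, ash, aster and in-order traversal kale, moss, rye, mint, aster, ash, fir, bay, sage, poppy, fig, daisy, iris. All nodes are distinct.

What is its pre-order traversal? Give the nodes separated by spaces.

aster kale moss mint rye ash daisy poppy fir sage bay fig iris

The last element of post-order is the root; it splits in-order into left and right subtrees.
Root aster: left subtree has 4 nodes {kale, moss, rye, mint}, right has 8 {ash, fir, bay, sage, poppy, fig, daisy, iris}.
  Root kale: left subtree has 0 nodes { }, right has 3 {moss, rye, mint}.
    Root moss: left subtree has 0 nodes { }, right has 2 {rye, mint}.
      Root mint: left subtree has 1 node {rye}, right has 0 { }.
  Root ash: left subtree has 0 nodes { }, right has 7 {fir, bay, sage, poppy, fig, daisy, iris}.
    Root daisy: left subtree has 5 nodes {fir, bay, sage, poppy, fig}, right has 1 {iris}.
      Root poppy: left subtree has 3 nodes {fir, bay, sage}, right has 1 {fig}.
        Root fir: left subtree has 0 nodes { }, right has 2 {bay, sage}.
          Root sage: left subtree has 1 node {bay}, right has 0 { }.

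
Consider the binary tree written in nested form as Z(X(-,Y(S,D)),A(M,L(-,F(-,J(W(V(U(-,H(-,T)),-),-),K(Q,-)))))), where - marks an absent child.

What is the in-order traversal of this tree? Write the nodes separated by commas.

In-order visits the left subtree, then the node, then the right subtree.
At Z: go left to X.
  At X: no left child.
  Visit X.
  At X: go right to Y.
    At Y: go left to S.
      S is a leaf — visit S.
    Visit Y.
    At Y: go right to D.
      D is a leaf — visit D.
Visit Z.
At Z: go right to A.
  At A: go left to M.
    M is a leaf — visit M.
  Visit A.
  At A: go right to L.
    At L: no left child.
    Visit L.
    At L: go right to F.
      At F: no left child.
      Visit F.
      At F: go right to J.
        At J: go left to W.
          At W: go left to V.
            At V: go left to U.
              At U: no left child.
              Visit U.
              At U: go right to H.
                At H: no left child.
                Visit H.
                At H: go right to T.
                  T is a leaf — visit T.
            Visit V.
            At V: no right child.
          Visit W.
          At W: no right child.
        Visit J.
        At J: go right to K.
          At K: go left to Q.
            Q is a leaf — visit Q.
          Visit K.
          At K: no right child.

X, S, Y, D, Z, M, A, L, F, U, H, T, V, W, J, Q, K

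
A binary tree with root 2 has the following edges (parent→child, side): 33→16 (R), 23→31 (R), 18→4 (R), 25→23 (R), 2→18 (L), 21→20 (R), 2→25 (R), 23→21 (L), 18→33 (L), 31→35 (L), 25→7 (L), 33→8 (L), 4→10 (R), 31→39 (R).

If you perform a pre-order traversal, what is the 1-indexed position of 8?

Pre-order visits the node, then its left subtree, then its right subtree.
Visit 2.
At 2: go left to 18.
  Visit 18.
  At 18: go left to 33.
    Visit 33.
    At 33: go left to 8.
      8 is a leaf — visit 8.
    At 33: go right to 16.
      16 is a leaf — visit 16.
  At 18: go right to 4.
    Visit 4.
    At 4: no left child.
    At 4: go right to 10.
      10 is a leaf — visit 10.
At 2: go right to 25.
  Visit 25.
  At 25: go left to 7.
    7 is a leaf — visit 7.
  At 25: go right to 23.
    Visit 23.
    At 23: go left to 21.
      Visit 21.
      At 21: no left child.
      At 21: go right to 20.
        20 is a leaf — visit 20.
    At 23: go right to 31.
      Visit 31.
      At 31: go left to 35.
        35 is a leaf — visit 35.
      At 31: go right to 39.
        39 is a leaf — visit 39.
Full pre-order sequence: 2, 18, 33, 8, 16, 4, 10, 25, 7, 23, 21, 20, 31, 35, 39.

4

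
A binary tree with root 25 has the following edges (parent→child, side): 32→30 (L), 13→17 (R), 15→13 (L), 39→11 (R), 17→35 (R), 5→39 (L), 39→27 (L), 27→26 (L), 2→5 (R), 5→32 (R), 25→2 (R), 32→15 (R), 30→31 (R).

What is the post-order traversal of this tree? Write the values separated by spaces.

Post-order visits the left subtree, then the right subtree, then the node.
At 25: no left child.
At 25: go right to 2.
  At 2: no left child.
  At 2: go right to 5.
    At 5: go left to 39.
      At 39: go left to 27.
        At 27: go left to 26.
          26 is a leaf — visit 26.
        At 27: no right child.
        Visit 27.
      At 39: go right to 11.
        11 is a leaf — visit 11.
      Visit 39.
    At 5: go right to 32.
      At 32: go left to 30.
        At 30: no left child.
        At 30: go right to 31.
          31 is a leaf — visit 31.
        Visit 30.
      At 32: go right to 15.
        At 15: go left to 13.
          At 13: no left child.
          At 13: go right to 17.
            At 17: no left child.
            At 17: go right to 35.
              35 is a leaf — visit 35.
            Visit 17.
          Visit 13.
        At 15: no right child.
        Visit 15.
      Visit 32.
    Visit 5.
  Visit 2.
Visit 25.

26 27 11 39 31 30 35 17 13 15 32 5 2 25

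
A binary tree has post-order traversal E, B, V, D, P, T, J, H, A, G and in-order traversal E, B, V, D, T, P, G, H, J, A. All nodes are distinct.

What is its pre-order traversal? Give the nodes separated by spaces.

The last element of post-order is the root; it splits in-order into left and right subtrees.
Root G: left subtree has 6 nodes {E, B, V, D, T, P}, right has 3 {H, J, A}.
  Root T: left subtree has 4 nodes {E, B, V, D}, right has 1 {P}.
    Root D: left subtree has 3 nodes {E, B, V}, right has 0 { }.
      Root V: left subtree has 2 nodes {E, B}, right has 0 { }.
        Root B: left subtree has 1 node {E}, right has 0 { }.
  Root A: left subtree has 2 nodes {H, J}, right has 0 { }.
    Root H: left subtree has 0 nodes { }, right has 1 {J}.

G T D V B E P A H J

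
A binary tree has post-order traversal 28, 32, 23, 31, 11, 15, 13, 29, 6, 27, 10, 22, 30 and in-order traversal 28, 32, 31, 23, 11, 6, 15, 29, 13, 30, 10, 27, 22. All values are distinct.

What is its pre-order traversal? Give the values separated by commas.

30, 6, 11, 31, 32, 28, 23, 29, 15, 13, 22, 10, 27

The last element of post-order is the root; it splits in-order into left and right subtrees.
Root 30: left subtree has 9 nodes {28, 32, 31, 23, 11, 6, 15, 29, 13}, right has 3 {10, 27, 22}.
  Root 6: left subtree has 5 nodes {28, 32, 31, 23, 11}, right has 3 {15, 29, 13}.
    Root 11: left subtree has 4 nodes {28, 32, 31, 23}, right has 0 { }.
      Root 31: left subtree has 2 nodes {28, 32}, right has 1 {23}.
        Root 32: left subtree has 1 node {28}, right has 0 { }.
    Root 29: left subtree has 1 node {15}, right has 1 {13}.
  Root 22: left subtree has 2 nodes {10, 27}, right has 0 { }.
    Root 10: left subtree has 0 nodes { }, right has 1 {27}.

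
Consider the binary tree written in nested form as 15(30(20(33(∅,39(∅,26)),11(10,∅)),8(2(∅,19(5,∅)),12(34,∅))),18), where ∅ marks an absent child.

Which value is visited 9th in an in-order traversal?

In-order visits the left subtree, then the node, then the right subtree.
At 15: go left to 30.
  At 30: go left to 20.
    At 20: go left to 33.
      At 33: no left child.
      Visit 33.
      At 33: go right to 39.
        At 39: no left child.
        Visit 39.
        At 39: go right to 26.
          26 is a leaf — visit 26.
    Visit 20.
    At 20: go right to 11.
      At 11: go left to 10.
        10 is a leaf — visit 10.
      Visit 11.
      At 11: no right child.
  Visit 30.
  At 30: go right to 8.
    At 8: go left to 2.
      At 2: no left child.
      Visit 2.
      At 2: go right to 19.
        At 19: go left to 5.
          5 is a leaf — visit 5.
        Visit 19.
        At 19: no right child.
    Visit 8.
    At 8: go right to 12.
      At 12: go left to 34.
        34 is a leaf — visit 34.
      Visit 12.
      At 12: no right child.
Visit 15.
At 15: go right to 18.
  18 is a leaf — visit 18.
Full in-order sequence: 33, 39, 26, 20, 10, 11, 30, 2, 5, 19, 8, 34, 12, 15, 18.

5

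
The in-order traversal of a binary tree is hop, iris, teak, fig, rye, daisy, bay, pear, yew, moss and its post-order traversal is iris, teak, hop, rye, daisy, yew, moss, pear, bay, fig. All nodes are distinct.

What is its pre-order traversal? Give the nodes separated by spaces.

The last element of post-order is the root; it splits in-order into left and right subtrees.
Root fig: left subtree has 3 nodes {hop, iris, teak}, right has 6 {rye, daisy, bay, pear, yew, moss}.
  Root hop: left subtree has 0 nodes { }, right has 2 {iris, teak}.
    Root teak: left subtree has 1 node {iris}, right has 0 { }.
  Root bay: left subtree has 2 nodes {rye, daisy}, right has 3 {pear, yew, moss}.
    Root daisy: left subtree has 1 node {rye}, right has 0 { }.
    Root pear: left subtree has 0 nodes { }, right has 2 {yew, moss}.
      Root moss: left subtree has 1 node {yew}, right has 0 { }.

fig hop teak iris bay daisy rye pear moss yew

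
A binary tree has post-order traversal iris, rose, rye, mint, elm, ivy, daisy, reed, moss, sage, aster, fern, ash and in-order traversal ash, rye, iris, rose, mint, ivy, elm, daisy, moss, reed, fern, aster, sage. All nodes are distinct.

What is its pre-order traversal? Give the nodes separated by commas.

ash, fern, moss, daisy, ivy, mint, rye, rose, iris, elm, reed, aster, sage

The last element of post-order is the root; it splits in-order into left and right subtrees.
Root ash: left subtree has 0 nodes { }, right has 12 {rye, iris, rose, mint, ivy, elm, daisy, moss, reed, fern, aster, sage}.
  Root fern: left subtree has 9 nodes {rye, iris, rose, mint, ivy, elm, daisy, moss, reed}, right has 2 {aster, sage}.
    Root moss: left subtree has 7 nodes {rye, iris, rose, mint, ivy, elm, daisy}, right has 1 {reed}.
      Root daisy: left subtree has 6 nodes {rye, iris, rose, mint, ivy, elm}, right has 0 { }.
        Root ivy: left subtree has 4 nodes {rye, iris, rose, mint}, right has 1 {elm}.
          Root mint: left subtree has 3 nodes {rye, iris, rose}, right has 0 { }.
            Root rye: left subtree has 0 nodes { }, right has 2 {iris, rose}.
              Root rose: left subtree has 1 node {iris}, right has 0 { }.
    Root aster: left subtree has 0 nodes { }, right has 1 {sage}.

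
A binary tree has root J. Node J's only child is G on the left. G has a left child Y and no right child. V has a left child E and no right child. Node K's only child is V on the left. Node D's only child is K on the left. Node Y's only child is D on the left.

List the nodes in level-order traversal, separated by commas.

J, G, Y, D, K, V, E

Level-order visits nodes level by level from the root, left to right within each level.
Level 0: J
Level 1: G
Level 2: Y
Level 3: D
Level 4: K
Level 5: V
Level 6: E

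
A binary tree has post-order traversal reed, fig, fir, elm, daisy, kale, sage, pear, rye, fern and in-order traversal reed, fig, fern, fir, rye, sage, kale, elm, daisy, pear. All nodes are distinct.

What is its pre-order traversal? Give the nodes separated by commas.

The last element of post-order is the root; it splits in-order into left and right subtrees.
Root fern: left subtree has 2 nodes {reed, fig}, right has 7 {fir, rye, sage, kale, elm, daisy, pear}.
  Root fig: left subtree has 1 node {reed}, right has 0 { }.
  Root rye: left subtree has 1 node {fir}, right has 5 {sage, kale, elm, daisy, pear}.
    Root pear: left subtree has 4 nodes {sage, kale, elm, daisy}, right has 0 { }.
      Root sage: left subtree has 0 nodes { }, right has 3 {kale, elm, daisy}.
        Root kale: left subtree has 0 nodes { }, right has 2 {elm, daisy}.
          Root daisy: left subtree has 1 node {elm}, right has 0 { }.

fern, fig, reed, rye, fir, pear, sage, kale, daisy, elm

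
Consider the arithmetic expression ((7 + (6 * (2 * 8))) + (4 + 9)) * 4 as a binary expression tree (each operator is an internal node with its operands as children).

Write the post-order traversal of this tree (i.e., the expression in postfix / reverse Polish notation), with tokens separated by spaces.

7 6 2 8 * * + 4 9 + + 4 *

Post-order on an expression tree gives postfix notation: for each operator, emit left operand, right operand, then the operator.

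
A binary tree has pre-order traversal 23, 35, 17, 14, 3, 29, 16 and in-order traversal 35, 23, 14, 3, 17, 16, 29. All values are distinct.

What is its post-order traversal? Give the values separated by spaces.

35 3 14 16 29 17 23

The first element of pre-order is the root; it splits in-order into left and right subtrees.
Root 23: left subtree has 1 node {35}, right has 5 {14, 3, 17, 16, 29}.
  Root 17: left subtree has 2 nodes {14, 3}, right has 2 {16, 29}.
    Root 14: left subtree has 0 nodes { }, right has 1 {3}.
    Root 29: left subtree has 1 node {16}, right has 0 { }.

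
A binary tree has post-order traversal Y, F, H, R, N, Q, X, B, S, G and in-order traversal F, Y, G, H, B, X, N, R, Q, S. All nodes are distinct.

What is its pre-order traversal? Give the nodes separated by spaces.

G F Y S B H X Q N R

The last element of post-order is the root; it splits in-order into left and right subtrees.
Root G: left subtree has 2 nodes {F, Y}, right has 7 {H, B, X, N, R, Q, S}.
  Root F: left subtree has 0 nodes { }, right has 1 {Y}.
  Root S: left subtree has 6 nodes {H, B, X, N, R, Q}, right has 0 { }.
    Root B: left subtree has 1 node {H}, right has 4 {X, N, R, Q}.
      Root X: left subtree has 0 nodes { }, right has 3 {N, R, Q}.
        Root Q: left subtree has 2 nodes {N, R}, right has 0 { }.
          Root N: left subtree has 0 nodes { }, right has 1 {R}.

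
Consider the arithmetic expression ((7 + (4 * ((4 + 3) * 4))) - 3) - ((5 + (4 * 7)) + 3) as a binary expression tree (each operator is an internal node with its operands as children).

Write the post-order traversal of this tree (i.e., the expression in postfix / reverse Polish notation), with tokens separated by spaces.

Post-order on an expression tree gives postfix notation: for each operator, emit left operand, right operand, then the operator.

7 4 4 3 + 4 * * + 3 - 5 4 7 * + 3 + -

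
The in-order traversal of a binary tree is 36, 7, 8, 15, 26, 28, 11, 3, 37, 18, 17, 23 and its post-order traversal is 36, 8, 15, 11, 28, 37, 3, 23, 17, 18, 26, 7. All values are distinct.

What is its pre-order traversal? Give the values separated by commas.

7, 36, 26, 15, 8, 18, 3, 28, 11, 37, 17, 23

The last element of post-order is the root; it splits in-order into left and right subtrees.
Root 7: left subtree has 1 node {36}, right has 10 {8, 15, 26, 28, 11, 3, 37, 18, 17, 23}.
  Root 26: left subtree has 2 nodes {8, 15}, right has 7 {28, 11, 3, 37, 18, 17, 23}.
    Root 15: left subtree has 1 node {8}, right has 0 { }.
    Root 18: left subtree has 4 nodes {28, 11, 3, 37}, right has 2 {17, 23}.
      Root 3: left subtree has 2 nodes {28, 11}, right has 1 {37}.
        Root 28: left subtree has 0 nodes { }, right has 1 {11}.
      Root 17: left subtree has 0 nodes { }, right has 1 {23}.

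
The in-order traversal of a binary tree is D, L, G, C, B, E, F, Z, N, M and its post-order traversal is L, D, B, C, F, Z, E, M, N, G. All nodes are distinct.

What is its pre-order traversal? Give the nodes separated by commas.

G, D, L, N, E, C, B, Z, F, M

The last element of post-order is the root; it splits in-order into left and right subtrees.
Root G: left subtree has 2 nodes {D, L}, right has 7 {C, B, E, F, Z, N, M}.
  Root D: left subtree has 0 nodes { }, right has 1 {L}.
  Root N: left subtree has 5 nodes {C, B, E, F, Z}, right has 1 {M}.
    Root E: left subtree has 2 nodes {C, B}, right has 2 {F, Z}.
      Root C: left subtree has 0 nodes { }, right has 1 {B}.
      Root Z: left subtree has 1 node {F}, right has 0 { }.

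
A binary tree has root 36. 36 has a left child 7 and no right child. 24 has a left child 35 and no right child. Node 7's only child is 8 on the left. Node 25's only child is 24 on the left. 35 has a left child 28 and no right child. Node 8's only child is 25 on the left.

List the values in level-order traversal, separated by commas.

Level-order visits nodes level by level from the root, left to right within each level.
Level 0: 36
Level 1: 7
Level 2: 8
Level 3: 25
Level 4: 24
Level 5: 35
Level 6: 28

36, 7, 8, 25, 24, 35, 28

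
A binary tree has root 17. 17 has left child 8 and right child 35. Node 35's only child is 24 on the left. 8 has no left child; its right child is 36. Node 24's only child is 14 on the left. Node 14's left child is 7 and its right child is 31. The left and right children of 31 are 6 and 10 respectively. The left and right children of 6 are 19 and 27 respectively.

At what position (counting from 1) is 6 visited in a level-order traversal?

Level-order visits nodes level by level from the root, left to right within each level.
Level 0: 17
Level 1: 8, 35
Level 2: 36, 24
Level 3: 14
Level 4: 7, 31
Level 5: 6, 10
Level 6: 19, 27
Full level-order sequence: 17, 8, 35, 36, 24, 14, 7, 31, 6, 10, 19, 27.

9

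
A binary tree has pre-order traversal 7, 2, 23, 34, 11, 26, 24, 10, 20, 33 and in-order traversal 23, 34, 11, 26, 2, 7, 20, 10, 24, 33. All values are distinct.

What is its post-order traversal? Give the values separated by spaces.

26 11 34 23 2 20 10 33 24 7

The first element of pre-order is the root; it splits in-order into left and right subtrees.
Root 7: left subtree has 5 nodes {23, 34, 11, 26, 2}, right has 4 {20, 10, 24, 33}.
  Root 2: left subtree has 4 nodes {23, 34, 11, 26}, right has 0 { }.
    Root 23: left subtree has 0 nodes { }, right has 3 {34, 11, 26}.
      Root 34: left subtree has 0 nodes { }, right has 2 {11, 26}.
        Root 11: left subtree has 0 nodes { }, right has 1 {26}.
  Root 24: left subtree has 2 nodes {20, 10}, right has 1 {33}.
    Root 10: left subtree has 1 node {20}, right has 0 { }.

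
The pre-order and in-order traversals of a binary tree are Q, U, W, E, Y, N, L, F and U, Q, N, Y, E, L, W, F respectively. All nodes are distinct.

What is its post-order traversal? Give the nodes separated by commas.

The first element of pre-order is the root; it splits in-order into left and right subtrees.
Root Q: left subtree has 1 node {U}, right has 6 {N, Y, E, L, W, F}.
  Root W: left subtree has 4 nodes {N, Y, E, L}, right has 1 {F}.
    Root E: left subtree has 2 nodes {N, Y}, right has 1 {L}.
      Root Y: left subtree has 1 node {N}, right has 0 { }.

U, N, Y, L, E, F, W, Q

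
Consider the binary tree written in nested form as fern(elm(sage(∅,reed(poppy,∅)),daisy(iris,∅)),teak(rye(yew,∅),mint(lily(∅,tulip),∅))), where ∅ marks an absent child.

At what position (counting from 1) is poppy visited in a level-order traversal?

Level-order visits nodes level by level from the root, left to right within each level.
Level 0: fern
Level 1: elm, teak
Level 2: sage, daisy, rye, mint
Level 3: reed, iris, yew, lily
Level 4: poppy, tulip
Full level-order sequence: fern, elm, teak, sage, daisy, rye, mint, reed, iris, yew, lily, poppy, tulip.

12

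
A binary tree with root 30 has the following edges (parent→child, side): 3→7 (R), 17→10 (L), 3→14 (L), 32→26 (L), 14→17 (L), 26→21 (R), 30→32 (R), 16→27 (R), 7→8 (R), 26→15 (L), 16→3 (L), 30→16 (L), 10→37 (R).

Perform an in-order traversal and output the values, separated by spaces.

In-order visits the left subtree, then the node, then the right subtree.
At 30: go left to 16.
  At 16: go left to 3.
    At 3: go left to 14.
      At 14: go left to 17.
        At 17: go left to 10.
          At 10: no left child.
          Visit 10.
          At 10: go right to 37.
            37 is a leaf — visit 37.
        Visit 17.
        At 17: no right child.
      Visit 14.
      At 14: no right child.
    Visit 3.
    At 3: go right to 7.
      At 7: no left child.
      Visit 7.
      At 7: go right to 8.
        8 is a leaf — visit 8.
  Visit 16.
  At 16: go right to 27.
    27 is a leaf — visit 27.
Visit 30.
At 30: go right to 32.
  At 32: go left to 26.
    At 26: go left to 15.
      15 is a leaf — visit 15.
    Visit 26.
    At 26: go right to 21.
      21 is a leaf — visit 21.
  Visit 32.
  At 32: no right child.

10 37 17 14 3 7 8 16 27 30 15 26 21 32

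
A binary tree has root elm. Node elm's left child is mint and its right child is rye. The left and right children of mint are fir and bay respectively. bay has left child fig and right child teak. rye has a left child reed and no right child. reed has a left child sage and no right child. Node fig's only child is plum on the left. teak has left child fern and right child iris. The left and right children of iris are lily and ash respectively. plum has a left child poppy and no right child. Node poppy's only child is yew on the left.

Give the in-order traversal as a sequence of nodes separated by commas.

In-order visits the left subtree, then the node, then the right subtree.
At elm: go left to mint.
  At mint: go left to fir.
    fir is a leaf — visit fir.
  Visit mint.
  At mint: go right to bay.
    At bay: go left to fig.
      At fig: go left to plum.
        At plum: go left to poppy.
          At poppy: go left to yew.
            yew is a leaf — visit yew.
          Visit poppy.
          At poppy: no right child.
        Visit plum.
        At plum: no right child.
      Visit fig.
      At fig: no right child.
    Visit bay.
    At bay: go right to teak.
      At teak: go left to fern.
        fern is a leaf — visit fern.
      Visit teak.
      At teak: go right to iris.
        At iris: go left to lily.
          lily is a leaf — visit lily.
        Visit iris.
        At iris: go right to ash.
          ash is a leaf — visit ash.
Visit elm.
At elm: go right to rye.
  At rye: go left to reed.
    At reed: go left to sage.
      sage is a leaf — visit sage.
    Visit reed.
    At reed: no right child.
  Visit rye.
  At rye: no right child.

fir, mint, yew, poppy, plum, fig, bay, fern, teak, lily, iris, ash, elm, sage, reed, rye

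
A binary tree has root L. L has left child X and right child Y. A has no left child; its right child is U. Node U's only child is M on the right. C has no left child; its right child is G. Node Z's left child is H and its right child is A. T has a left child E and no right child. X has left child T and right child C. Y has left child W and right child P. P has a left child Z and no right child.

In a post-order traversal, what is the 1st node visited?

Post-order visits the left subtree, then the right subtree, then the node.
At L: go left to X.
  At X: go left to T.
    At T: go left to E.
      E is a leaf — visit E.
    At T: no right child.
    Visit T.
  At X: go right to C.
    At C: no left child.
    At C: go right to G.
      G is a leaf — visit G.
    Visit C.
  Visit X.
At L: go right to Y.
  At Y: go left to W.
    W is a leaf — visit W.
  At Y: go right to P.
    At P: go left to Z.
      At Z: go left to H.
        H is a leaf — visit H.
      At Z: go right to A.
        At A: no left child.
        At A: go right to U.
          At U: no left child.
          At U: go right to M.
            M is a leaf — visit M.
          Visit U.
        Visit A.
      Visit Z.
    At P: no right child.
    Visit P.
  Visit Y.
Visit L.
Full post-order sequence: E, T, G, C, X, W, H, M, U, A, Z, P, Y, L.

E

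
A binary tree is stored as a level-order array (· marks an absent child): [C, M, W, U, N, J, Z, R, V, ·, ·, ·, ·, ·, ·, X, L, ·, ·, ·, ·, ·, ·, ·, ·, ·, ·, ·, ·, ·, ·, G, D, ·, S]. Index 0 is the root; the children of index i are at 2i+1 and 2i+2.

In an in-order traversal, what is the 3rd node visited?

D

In-order visits the left subtree, then the node, then the right subtree.
At C: go left to M.
  At M: go left to U.
    At U: go left to R.
      At R: go left to X.
        At X: go left to G.
          G is a leaf — visit G.
        Visit X.
        At X: go right to D.
          D is a leaf — visit D.
      Visit R.
      At R: go right to L.
        At L: no left child.
        Visit L.
        At L: go right to S.
          S is a leaf — visit S.
    Visit U.
    At U: go right to V.
      V is a leaf — visit V.
  Visit M.
  At M: go right to N.
    N is a leaf — visit N.
Visit C.
At C: go right to W.
  At W: go left to J.
    J is a leaf — visit J.
  Visit W.
  At W: go right to Z.
    Z is a leaf — visit Z.
Full in-order sequence: G, X, D, R, L, S, U, V, M, N, C, J, W, Z.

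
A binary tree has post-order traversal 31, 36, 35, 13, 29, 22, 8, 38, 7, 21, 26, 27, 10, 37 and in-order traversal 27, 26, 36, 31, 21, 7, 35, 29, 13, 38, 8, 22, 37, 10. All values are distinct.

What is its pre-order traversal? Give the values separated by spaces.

The last element of post-order is the root; it splits in-order into left and right subtrees.
Root 37: left subtree has 12 nodes {27, 26, 36, 31, 21, 7, 35, 29, 13, 38, 8, 22}, right has 1 {10}.
  Root 27: left subtree has 0 nodes { }, right has 11 {26, 36, 31, 21, 7, 35, 29, 13, 38, 8, 22}.
    Root 26: left subtree has 0 nodes { }, right has 10 {36, 31, 21, 7, 35, 29, 13, 38, 8, 22}.
      Root 21: left subtree has 2 nodes {36, 31}, right has 7 {7, 35, 29, 13, 38, 8, 22}.
        Root 36: left subtree has 0 nodes { }, right has 1 {31}.
        Root 7: left subtree has 0 nodes { }, right has 6 {35, 29, 13, 38, 8, 22}.
          Root 38: left subtree has 3 nodes {35, 29, 13}, right has 2 {8, 22}.
            Root 29: left subtree has 1 node {35}, right has 1 {13}.
            Root 8: left subtree has 0 nodes { }, right has 1 {22}.

37 27 26 21 36 31 7 38 29 35 13 8 22 10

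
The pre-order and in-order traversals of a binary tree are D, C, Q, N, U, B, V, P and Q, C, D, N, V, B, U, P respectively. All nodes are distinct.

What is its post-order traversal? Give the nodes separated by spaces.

Q C V B P U N D

The first element of pre-order is the root; it splits in-order into left and right subtrees.
Root D: left subtree has 2 nodes {Q, C}, right has 5 {N, V, B, U, P}.
  Root C: left subtree has 1 node {Q}, right has 0 { }.
  Root N: left subtree has 0 nodes { }, right has 4 {V, B, U, P}.
    Root U: left subtree has 2 nodes {V, B}, right has 1 {P}.
      Root B: left subtree has 1 node {V}, right has 0 { }.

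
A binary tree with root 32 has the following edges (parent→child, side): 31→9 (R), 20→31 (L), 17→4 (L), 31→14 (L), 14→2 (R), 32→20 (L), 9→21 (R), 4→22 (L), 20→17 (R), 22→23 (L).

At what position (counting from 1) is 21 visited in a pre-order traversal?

7

Pre-order visits the node, then its left subtree, then its right subtree.
Visit 32.
At 32: go left to 20.
  Visit 20.
  At 20: go left to 31.
    Visit 31.
    At 31: go left to 14.
      Visit 14.
      At 14: no left child.
      At 14: go right to 2.
        2 is a leaf — visit 2.
    At 31: go right to 9.
      Visit 9.
      At 9: no left child.
      At 9: go right to 21.
        21 is a leaf — visit 21.
  At 20: go right to 17.
    Visit 17.
    At 17: go left to 4.
      Visit 4.
      At 4: go left to 22.
        Visit 22.
        At 22: go left to 23.
          23 is a leaf — visit 23.
        At 22: no right child.
      At 4: no right child.
    At 17: no right child.
At 32: no right child.
Full pre-order sequence: 32, 20, 31, 14, 2, 9, 21, 17, 4, 22, 23.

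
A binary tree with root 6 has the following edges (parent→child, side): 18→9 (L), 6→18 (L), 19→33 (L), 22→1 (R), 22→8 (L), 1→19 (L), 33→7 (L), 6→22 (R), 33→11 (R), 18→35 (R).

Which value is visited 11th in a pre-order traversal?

Pre-order visits the node, then its left subtree, then its right subtree.
Visit 6.
At 6: go left to 18.
  Visit 18.
  At 18: go left to 9.
    9 is a leaf — visit 9.
  At 18: go right to 35.
    35 is a leaf — visit 35.
At 6: go right to 22.
  Visit 22.
  At 22: go left to 8.
    8 is a leaf — visit 8.
  At 22: go right to 1.
    Visit 1.
    At 1: go left to 19.
      Visit 19.
      At 19: go left to 33.
        Visit 33.
        At 33: go left to 7.
          7 is a leaf — visit 7.
        At 33: go right to 11.
          11 is a leaf — visit 11.
      At 19: no right child.
    At 1: no right child.
Full pre-order sequence: 6, 18, 9, 35, 22, 8, 1, 19, 33, 7, 11.

11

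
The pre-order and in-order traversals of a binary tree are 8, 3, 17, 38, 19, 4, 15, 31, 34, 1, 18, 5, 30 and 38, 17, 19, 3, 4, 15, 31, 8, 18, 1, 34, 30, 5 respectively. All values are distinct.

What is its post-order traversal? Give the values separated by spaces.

The first element of pre-order is the root; it splits in-order into left and right subtrees.
Root 8: left subtree has 7 nodes {38, 17, 19, 3, 4, 15, 31}, right has 5 {18, 1, 34, 30, 5}.
  Root 3: left subtree has 3 nodes {38, 17, 19}, right has 3 {4, 15, 31}.
    Root 17: left subtree has 1 node {38}, right has 1 {19}.
    Root 4: left subtree has 0 nodes { }, right has 2 {15, 31}.
      Root 15: left subtree has 0 nodes { }, right has 1 {31}.
  Root 34: left subtree has 2 nodes {18, 1}, right has 2 {30, 5}.
    Root 1: left subtree has 1 node {18}, right has 0 { }.
    Root 5: left subtree has 1 node {30}, right has 0 { }.

38 19 17 31 15 4 3 18 1 30 5 34 8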